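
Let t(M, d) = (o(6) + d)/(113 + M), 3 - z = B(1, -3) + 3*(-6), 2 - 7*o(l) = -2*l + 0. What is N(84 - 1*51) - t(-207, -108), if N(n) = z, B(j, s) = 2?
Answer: 840/47 ≈ 17.872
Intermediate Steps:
o(l) = 2/7 + 2*l/7 (o(l) = 2/7 - (-2*l + 0)/7 = 2/7 - (-2)*l/7 = 2/7 + 2*l/7)
z = 19 (z = 3 - (2 + 3*(-6)) = 3 - (2 - 18) = 3 - 1*(-16) = 3 + 16 = 19)
N(n) = 19
t(M, d) = (2 + d)/(113 + M) (t(M, d) = ((2/7 + (2/7)*6) + d)/(113 + M) = ((2/7 + 12/7) + d)/(113 + M) = (2 + d)/(113 + M))
N(84 - 1*51) - t(-207, -108) = 19 - (2 - 108)/(113 - 207) = 19 - (-106)/(-94) = 19 - (-1)*(-106)/94 = 19 - 1*53/47 = 19 - 53/47 = 840/47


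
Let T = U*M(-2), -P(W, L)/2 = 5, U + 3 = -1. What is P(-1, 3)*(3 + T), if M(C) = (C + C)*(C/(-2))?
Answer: -190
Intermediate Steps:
U = -4 (U = -3 - 1 = -4)
P(W, L) = -10 (P(W, L) = -2*5 = -10)
M(C) = -C**2 (M(C) = (2*C)*(C*(-1/2)) = (2*C)*(-C/2) = -C**2)
T = 16 (T = -(-4)*(-2)**2 = -(-4)*4 = -4*(-4) = 16)
P(-1, 3)*(3 + T) = -10*(3 + 16) = -10*19 = -190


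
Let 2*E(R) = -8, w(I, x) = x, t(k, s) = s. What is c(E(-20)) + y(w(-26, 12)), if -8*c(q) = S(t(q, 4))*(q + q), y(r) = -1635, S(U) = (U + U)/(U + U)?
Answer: -1634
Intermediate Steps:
S(U) = 1 (S(U) = (2*U)/((2*U)) = (2*U)*(1/(2*U)) = 1)
E(R) = -4 (E(R) = (½)*(-8) = -4)
c(q) = -q/4 (c(q) = -(q + q)/8 = -2*q/8 = -q/4)
c(E(-20)) + y(w(-26, 12)) = -¼*(-4) - 1635 = 1 - 1635 = -1634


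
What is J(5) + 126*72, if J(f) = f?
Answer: 9077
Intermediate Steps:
J(5) + 126*72 = 5 + 126*72 = 5 + 9072 = 9077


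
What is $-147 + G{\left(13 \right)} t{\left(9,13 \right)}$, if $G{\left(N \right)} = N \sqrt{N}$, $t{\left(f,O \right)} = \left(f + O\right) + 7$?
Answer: $-147 + 377 \sqrt{13} \approx 1212.3$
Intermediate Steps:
$t{\left(f,O \right)} = 7 + O + f$ ($t{\left(f,O \right)} = \left(O + f\right) + 7 = 7 + O + f$)
$G{\left(N \right)} = N^{\frac{3}{2}}$
$-147 + G{\left(13 \right)} t{\left(9,13 \right)} = -147 + 13^{\frac{3}{2}} \left(7 + 13 + 9\right) = -147 + 13 \sqrt{13} \cdot 29 = -147 + 377 \sqrt{13}$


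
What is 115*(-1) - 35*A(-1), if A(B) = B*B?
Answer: -150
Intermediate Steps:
A(B) = B**2
115*(-1) - 35*A(-1) = 115*(-1) - 35*(-1)**2 = -115 - 35*1 = -115 - 35 = -150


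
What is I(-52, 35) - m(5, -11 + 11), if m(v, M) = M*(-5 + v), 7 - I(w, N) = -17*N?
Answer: 602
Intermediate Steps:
I(w, N) = 7 + 17*N (I(w, N) = 7 - (-17)*N = 7 + 17*N)
I(-52, 35) - m(5, -11 + 11) = (7 + 17*35) - (-11 + 11)*(-5 + 5) = (7 + 595) - 0*0 = 602 - 1*0 = 602 + 0 = 602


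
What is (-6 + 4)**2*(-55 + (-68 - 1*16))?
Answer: -556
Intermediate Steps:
(-6 + 4)**2*(-55 + (-68 - 1*16)) = (-2)**2*(-55 + (-68 - 16)) = 4*(-55 - 84) = 4*(-139) = -556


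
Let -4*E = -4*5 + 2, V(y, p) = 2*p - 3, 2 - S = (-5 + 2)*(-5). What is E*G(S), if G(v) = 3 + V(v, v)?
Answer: -117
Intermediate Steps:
S = -13 (S = 2 - (-5 + 2)*(-5) = 2 - (-3)*(-5) = 2 - 1*15 = 2 - 15 = -13)
V(y, p) = -3 + 2*p
E = 9/2 (E = -(-4*5 + 2)/4 = -(-20 + 2)/4 = -1/4*(-18) = 9/2 ≈ 4.5000)
G(v) = 2*v (G(v) = 3 + (-3 + 2*v) = 2*v)
E*G(S) = 9*(2*(-13))/2 = (9/2)*(-26) = -117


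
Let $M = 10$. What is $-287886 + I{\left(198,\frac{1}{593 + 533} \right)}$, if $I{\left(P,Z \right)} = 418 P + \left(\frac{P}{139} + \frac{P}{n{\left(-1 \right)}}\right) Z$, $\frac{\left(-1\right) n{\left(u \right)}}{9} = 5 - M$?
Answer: $- \frac{80261159746}{391285} \approx -2.0512 \cdot 10^{5}$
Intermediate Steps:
$n{\left(u \right)} = 45$ ($n{\left(u \right)} = - 9 \left(5 - 10\right) = \left(-9\right) \left(-5\right) = 45$)
$I{\left(P,Z \right)} = 418 P + \frac{184 P Z}{6255}$ ($I{\left(P,Z \right)} = 418 P + \left(\frac{P}{139} + \frac{P}{45}\right) Z = 418 P + \frac{184 P}{6255} Z = 418 P + \frac{184 P Z}{6255}$)
$-287886 + I{\left(198,\frac{1}{593 + 533} \right)} = -287886 + \frac{2}{6255} \cdot 198 \left(1307295 + \frac{92}{593 + 533}\right) = -287886 + \frac{2}{6255} \cdot 198 \left(1307295 + \frac{92}{1126}\right) = -287886 + \frac{2}{6255} \cdot 198 \left(1307295 + 92 \cdot \frac{1}{1126}\right) = -287886 + \frac{2}{6255} \cdot 198 \left(1307295 + \frac{46}{563}\right) = -287886 + \frac{2}{6255} \cdot 198 \cdot \frac{736007131}{563} = -287886 + \frac{32384313764}{391285} = - \frac{80261159746}{391285}$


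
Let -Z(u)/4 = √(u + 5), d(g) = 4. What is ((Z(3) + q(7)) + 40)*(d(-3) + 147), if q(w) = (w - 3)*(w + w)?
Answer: 14496 - 1208*√2 ≈ 12788.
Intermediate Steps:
q(w) = 2*w*(-3 + w) (q(w) = (-3 + w)*(2*w) = 2*w*(-3 + w))
Z(u) = -4*√(5 + u) (Z(u) = -4*√(u + 5) = -4*√(5 + u))
((Z(3) + q(7)) + 40)*(d(-3) + 147) = ((-4*√(5 + 3) + 2*7*(-3 + 7)) + 40)*(4 + 147) = ((-8*√2 + 2*7*4) + 40)*151 = ((-8*√2 + 56) + 40)*151 = ((56 - 8*√2) + 40)*151 = (96 - 8*√2)*151 = 14496 - 1208*√2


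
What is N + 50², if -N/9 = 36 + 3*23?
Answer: 1555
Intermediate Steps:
N = -945 (N = -9*(36 + 3*23) = -9*(36 + 69) = -9*105 = -945)
N + 50² = -945 + 50² = -945 + 2500 = 1555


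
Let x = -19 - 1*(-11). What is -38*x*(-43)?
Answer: -13072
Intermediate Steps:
x = -8 (x = -19 + 11 = -8)
-38*x*(-43) = -38*(-8)*(-43) = 304*(-43) = -13072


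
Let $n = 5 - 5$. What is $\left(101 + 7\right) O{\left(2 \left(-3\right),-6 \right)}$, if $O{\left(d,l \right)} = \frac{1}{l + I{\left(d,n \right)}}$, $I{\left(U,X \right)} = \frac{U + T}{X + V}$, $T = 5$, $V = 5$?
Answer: $- \frac{540}{31} \approx -17.419$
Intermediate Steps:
$n = 0$ ($n = 5 - 5 = 0$)
$I{\left(U,X \right)} = \frac{5 + U}{5 + X}$ ($I{\left(U,X \right)} = \frac{U + 5}{X + 5} = \frac{5 + U}{5 + X}$)
$O{\left(d,l \right)} = \frac{1}{1 + l + \frac{d}{5}}$ ($O{\left(d,l \right)} = \frac{1}{l + \frac{5 + d}{5 + 0}} = \frac{1}{l + \frac{5 + d}{5}} = \frac{1}{l + \left(1 + \frac{d}{5}\right)} = \frac{1}{1 + l + \frac{d}{5}}$)
$\left(101 + 7\right) O{\left(2 \left(-3\right),-6 \right)} = \left(101 + 7\right) \frac{5}{5 + 2 \left(-3\right) + 5 \left(-6\right)} = 108 \frac{5}{5 - 6 - 30} = 108 \frac{5}{-31} = 108 \cdot 5 \left(- \frac{1}{31}\right) = 108 \left(- \frac{5}{31}\right) = - \frac{540}{31}$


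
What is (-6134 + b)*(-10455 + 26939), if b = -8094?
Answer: -234534352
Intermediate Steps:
(-6134 + b)*(-10455 + 26939) = (-6134 - 8094)*(-10455 + 26939) = -14228*16484 = -234534352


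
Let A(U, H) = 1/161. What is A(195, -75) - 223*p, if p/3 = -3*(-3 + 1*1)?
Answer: -646253/161 ≈ -4014.0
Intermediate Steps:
A(U, H) = 1/161
p = 18 (p = 3*(-3*(-3 + 1*1)) = 3*(-3*(-3 + 1)) = 3*(-3*(-2)) = 3*6 = 18)
A(195, -75) - 223*p = 1/161 - 223*18 = 1/161 - 1*4014 = 1/161 - 4014 = -646253/161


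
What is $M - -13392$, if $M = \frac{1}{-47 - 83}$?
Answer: $\frac{1740959}{130} \approx 13392.0$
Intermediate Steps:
$M = - \frac{1}{130}$ ($M = \frac{1}{-130} = - \frac{1}{130} \approx -0.0076923$)
$M - -13392 = - \frac{1}{130} - -13392 = - \frac{1}{130} + 13392 = \frac{1740959}{130}$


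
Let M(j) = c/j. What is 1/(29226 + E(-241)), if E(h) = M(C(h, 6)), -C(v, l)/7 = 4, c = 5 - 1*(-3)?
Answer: 7/204580 ≈ 3.4216e-5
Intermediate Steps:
c = 8 (c = 5 + 3 = 8)
C(v, l) = -28 (C(v, l) = -7*4 = -28)
M(j) = 8/j
E(h) = -2/7 (E(h) = 8/(-28) = 8*(-1/28) = -2/7)
1/(29226 + E(-241)) = 1/(29226 - 2/7) = 1/(204580/7) = 7/204580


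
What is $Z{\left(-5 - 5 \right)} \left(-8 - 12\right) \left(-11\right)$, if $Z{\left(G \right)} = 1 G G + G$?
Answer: $19800$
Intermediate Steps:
$Z{\left(G \right)} = G + G^{2}$ ($Z{\left(G \right)} = G G + G = G^{2} + G = G + G^{2}$)
$Z{\left(-5 - 5 \right)} \left(-8 - 12\right) \left(-11\right) = \left(-5 - 5\right) \left(1 - 10\right) \left(-8 - 12\right) \left(-11\right) = \left(-5 - 5\right) \left(1 - 10\right) \left(\left(-20\right) \left(-11\right)\right) = - 10 \left(1 - 10\right) 220 = \left(-10\right) \left(-9\right) 220 = 90 \cdot 220 = 19800$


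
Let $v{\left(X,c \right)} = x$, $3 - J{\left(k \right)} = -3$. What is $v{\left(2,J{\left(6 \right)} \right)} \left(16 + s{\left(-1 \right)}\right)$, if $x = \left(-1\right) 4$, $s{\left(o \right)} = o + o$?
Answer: $-56$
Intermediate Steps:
$s{\left(o \right)} = 2 o$
$J{\left(k \right)} = 6$ ($J{\left(k \right)} = 3 - -3 = 3 + 3 = 6$)
$x = -4$
$v{\left(X,c \right)} = -4$
$v{\left(2,J{\left(6 \right)} \right)} \left(16 + s{\left(-1 \right)}\right) = - 4 \left(16 + 2 \left(-1\right)\right) = - 4 \left(16 - 2\right) = \left(-4\right) 14 = -56$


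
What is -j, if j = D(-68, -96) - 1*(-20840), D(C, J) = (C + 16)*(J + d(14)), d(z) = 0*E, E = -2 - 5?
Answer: -25832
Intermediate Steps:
E = -7
d(z) = 0 (d(z) = 0*(-7) = 0)
D(C, J) = J*(16 + C) (D(C, J) = (C + 16)*(J + 0) = (16 + C)*J = J*(16 + C))
j = 25832 (j = -96*(16 - 68) - 1*(-20840) = -96*(-52) + 20840 = 4992 + 20840 = 25832)
-j = -1*25832 = -25832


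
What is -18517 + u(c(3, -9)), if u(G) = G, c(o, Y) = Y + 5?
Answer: -18521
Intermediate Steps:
c(o, Y) = 5 + Y
-18517 + u(c(3, -9)) = -18517 + (5 - 9) = -18517 - 4 = -18521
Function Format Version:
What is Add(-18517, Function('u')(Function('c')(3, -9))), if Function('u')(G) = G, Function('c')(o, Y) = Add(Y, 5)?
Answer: -18521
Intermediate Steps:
Function('c')(o, Y) = Add(5, Y)
Add(-18517, Function('u')(Function('c')(3, -9))) = Add(-18517, Add(5, -9)) = Add(-18517, -4) = -18521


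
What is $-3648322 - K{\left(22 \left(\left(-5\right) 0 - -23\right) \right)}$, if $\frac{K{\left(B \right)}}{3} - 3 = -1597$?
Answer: $-3643540$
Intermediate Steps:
$K{\left(B \right)} = -4782$ ($K{\left(B \right)} = 9 + 3 \left(-1597\right) = 9 - 4791 = -4782$)
$-3648322 - K{\left(22 \left(\left(-5\right) 0 - -23\right) \right)} = -3648322 - -4782 = -3648322 + 4782 = -3643540$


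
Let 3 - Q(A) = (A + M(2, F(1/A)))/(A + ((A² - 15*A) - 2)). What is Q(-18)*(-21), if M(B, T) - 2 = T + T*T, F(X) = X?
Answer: -563129/8856 ≈ -63.587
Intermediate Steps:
M(B, T) = 2 + T + T² (M(B, T) = 2 + (T + T*T) = 2 + (T + T²) = 2 + T + T²)
Q(A) = 3 - (2 + A + 1/A + A⁻²)/(-2 + A² - 14*A) (Q(A) = 3 - (A + (2 + 1/A + (1/A)²))/(A + ((A² - 15*A) - 2)) = 3 - (A + (2 + 1/A + A⁻²))/(A + (-2 + A² - 15*A)) = 3 - (2 + A + 1/A + A⁻²)/(-2 + A² - 14*A))
Q(-18)*(-21) = ((-1 - 1*(-18) - 43*(-18)³ - 8*(-18)² + 3*(-18)⁴)/((-18)²*(-2 + (-18)² - 14*(-18))))*(-21) = ((-1 + 18 - 43*(-5832) - 8*324 + 3*104976)/(324*(-2 + 324 + 252)))*(-21) = ((1/324)*(-1 + 18 + 250776 - 2592 + 314928)/574)*(-21) = ((1/324)*(1/574)*563129)*(-21) = (80447/26568)*(-21) = -563129/8856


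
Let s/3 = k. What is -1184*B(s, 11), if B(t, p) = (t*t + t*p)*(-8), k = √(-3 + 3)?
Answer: 0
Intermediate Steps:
k = 0 (k = √0 = 0)
s = 0 (s = 3*0 = 0)
B(t, p) = -8*t² - 8*p*t (B(t, p) = (t² + p*t)*(-8) = -8*t² - 8*p*t)
-1184*B(s, 11) = -(-9472)*0*(11 + 0) = -(-9472)*0*11 = -1184*0 = 0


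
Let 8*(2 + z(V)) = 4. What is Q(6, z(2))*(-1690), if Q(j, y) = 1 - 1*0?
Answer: -1690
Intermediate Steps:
z(V) = -3/2 (z(V) = -2 + (1/8)*4 = -2 + 1/2 = -3/2)
Q(j, y) = 1 (Q(j, y) = 1 + 0 = 1)
Q(6, z(2))*(-1690) = 1*(-1690) = -1690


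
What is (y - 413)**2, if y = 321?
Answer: 8464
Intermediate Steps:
(y - 413)**2 = (321 - 413)**2 = (-92)**2 = 8464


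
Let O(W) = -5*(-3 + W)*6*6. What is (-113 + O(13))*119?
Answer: -227647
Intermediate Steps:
O(W) = 540 - 180*W (O(W) = -5*(-18 + 6*W)*6 = (90 - 30*W)*6 = 540 - 180*W)
(-113 + O(13))*119 = (-113 + (540 - 180*13))*119 = (-113 + (540 - 2340))*119 = (-113 - 1800)*119 = -1913*119 = -227647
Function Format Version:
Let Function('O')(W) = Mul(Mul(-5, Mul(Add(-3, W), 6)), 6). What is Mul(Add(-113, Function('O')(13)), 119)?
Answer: -227647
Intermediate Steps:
Function('O')(W) = Add(540, Mul(-180, W)) (Function('O')(W) = Mul(Mul(-5, Add(-18, Mul(6, W))), 6) = Mul(Add(90, Mul(-30, W)), 6) = Add(540, Mul(-180, W)))
Mul(Add(-113, Function('O')(13)), 119) = Mul(Add(-113, Add(540, Mul(-180, 13))), 119) = Mul(Add(-113, Add(540, -2340)), 119) = Mul(Add(-113, -1800), 119) = Mul(-1913, 119) = -227647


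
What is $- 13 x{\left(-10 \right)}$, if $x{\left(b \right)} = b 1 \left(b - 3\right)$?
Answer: $-1690$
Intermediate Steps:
$x{\left(b \right)} = b \left(-3 + b\right)$
$- 13 x{\left(-10 \right)} = - 13 \left(- 10 \left(-3 - 10\right)\right) = - 13 \left(\left(-10\right) \left(-13\right)\right) = \left(-13\right) 130 = -1690$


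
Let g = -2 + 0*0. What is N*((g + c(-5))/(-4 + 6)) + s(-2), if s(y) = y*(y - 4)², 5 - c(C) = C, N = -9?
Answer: -108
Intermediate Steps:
g = -2 (g = -2 + 0 = -2)
c(C) = 5 - C
s(y) = y*(-4 + y)²
N*((g + c(-5))/(-4 + 6)) + s(-2) = -9*(-2 + (5 - 1*(-5)))/(-4 + 6) - 2*(-4 - 2)² = -9*(-2 + (5 + 5))/2 - 2*(-6)² = -9*(-2 + 10)/2 - 2*36 = -72/2 - 72 = -9*4 - 72 = -36 - 72 = -108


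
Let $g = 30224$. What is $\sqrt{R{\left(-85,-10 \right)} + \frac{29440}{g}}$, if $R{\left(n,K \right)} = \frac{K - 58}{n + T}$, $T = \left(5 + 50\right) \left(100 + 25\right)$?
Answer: $\frac{\sqrt{39649805360970}}{6413155} \approx 0.98186$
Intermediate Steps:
$T = 6875$ ($T = 55 \cdot 125 = 6875$)
$R{\left(n,K \right)} = \frac{-58 + K}{6875 + n}$ ($R{\left(n,K \right)} = \frac{K - 58}{n + 6875} = \frac{-58 + K}{6875 + n}$)
$\sqrt{R{\left(-85,-10 \right)} + \frac{29440}{g}} = \sqrt{\frac{-58 - 10}{6875 - 85} + \frac{29440}{30224}} = \sqrt{\frac{1}{6790} \left(-68\right) + 29440 \cdot \frac{1}{30224}} = \sqrt{\frac{1}{6790} \left(-68\right) + \frac{1840}{1889}} = \sqrt{- \frac{34}{3395} + \frac{1840}{1889}} = \sqrt{\frac{6182574}{6413155}} = \frac{\sqrt{39649805360970}}{6413155}$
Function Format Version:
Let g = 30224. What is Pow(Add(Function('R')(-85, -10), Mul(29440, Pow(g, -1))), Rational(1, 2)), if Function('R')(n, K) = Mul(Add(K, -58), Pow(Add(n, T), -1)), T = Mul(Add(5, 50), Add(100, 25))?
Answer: Mul(Rational(1, 6413155), Pow(39649805360970, Rational(1, 2))) ≈ 0.98186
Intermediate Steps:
T = 6875 (T = Mul(55, 125) = 6875)
Function('R')(n, K) = Mul(Pow(Add(6875, n), -1), Add(-58, K)) (Function('R')(n, K) = Mul(Add(K, -58), Pow(Add(n, 6875), -1)) = Mul(Add(-58, K), Pow(Add(6875, n), -1)) = Mul(Pow(Add(6875, n), -1), Add(-58, K)))
Pow(Add(Function('R')(-85, -10), Mul(29440, Pow(g, -1))), Rational(1, 2)) = Pow(Add(Mul(Pow(Add(6875, -85), -1), Add(-58, -10)), Mul(29440, Pow(30224, -1))), Rational(1, 2)) = Pow(Add(Mul(Pow(6790, -1), -68), Mul(29440, Rational(1, 30224))), Rational(1, 2)) = Pow(Add(Mul(Rational(1, 6790), -68), Rational(1840, 1889)), Rational(1, 2)) = Pow(Add(Rational(-34, 3395), Rational(1840, 1889)), Rational(1, 2)) = Pow(Rational(6182574, 6413155), Rational(1, 2)) = Mul(Rational(1, 6413155), Pow(39649805360970, Rational(1, 2)))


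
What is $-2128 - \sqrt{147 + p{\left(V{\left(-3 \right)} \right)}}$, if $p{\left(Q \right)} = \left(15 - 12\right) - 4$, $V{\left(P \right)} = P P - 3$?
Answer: $-2128 - \sqrt{146} \approx -2140.1$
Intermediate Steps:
$V{\left(P \right)} = -3 + P^{2}$ ($V{\left(P \right)} = P^{2} - 3 = -3 + P^{2}$)
$p{\left(Q \right)} = -1$ ($p{\left(Q \right)} = 3 - 4 = -1$)
$-2128 - \sqrt{147 + p{\left(V{\left(-3 \right)} \right)}} = -2128 - \sqrt{147 - 1} = -2128 - \sqrt{146}$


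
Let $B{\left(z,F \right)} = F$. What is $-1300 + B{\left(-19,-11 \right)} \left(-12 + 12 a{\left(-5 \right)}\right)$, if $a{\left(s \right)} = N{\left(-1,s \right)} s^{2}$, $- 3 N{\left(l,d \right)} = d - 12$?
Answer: $-19868$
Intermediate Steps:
$N{\left(l,d \right)} = 4 - \frac{d}{3}$ ($N{\left(l,d \right)} = - \frac{d - 12}{3} = - \frac{-12 + d}{3} = 4 - \frac{d}{3}$)
$a{\left(s \right)} = s^{2} \left(4 - \frac{s}{3}\right)$ ($a{\left(s \right)} = \left(4 - \frac{s}{3}\right) s^{2} = s^{2} \left(4 - \frac{s}{3}\right)$)
$-1300 + B{\left(-19,-11 \right)} \left(-12 + 12 a{\left(-5 \right)}\right) = -1300 - 11 \left(-12 + 12 \frac{\left(-5\right)^{2} \left(12 - -5\right)}{3}\right) = -1300 - 11 \left(-12 + 12 \cdot \frac{1}{3} \cdot 25 \left(12 + 5\right)\right) = -1300 - 11 \left(-12 + 12 \cdot \frac{1}{3} \cdot 25 \cdot 17\right) = -1300 - 11 \left(-12 + 12 \cdot \frac{425}{3}\right) = -1300 - 11 \left(-12 + 1700\right) = -1300 - 18568 = -19868$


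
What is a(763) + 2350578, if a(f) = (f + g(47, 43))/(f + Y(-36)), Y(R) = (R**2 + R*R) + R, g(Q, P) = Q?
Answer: 7801569192/3319 ≈ 2.3506e+6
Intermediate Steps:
Y(R) = R + 2*R**2 (Y(R) = (R**2 + R**2) + R = 2*R**2 + R = R + 2*R**2)
a(f) = (47 + f)/(2556 + f) (a(f) = (f + 47)/(f - 36*(1 + 2*(-36))) = (47 + f)/(f - 36*(1 - 72)) = (47 + f)/(f - 36*(-71)) = (47 + f)/(f + 2556) = (47 + f)/(2556 + f))
a(763) + 2350578 = (47 + 763)/(2556 + 763) + 2350578 = 810/3319 + 2350578 = 7801569192/3319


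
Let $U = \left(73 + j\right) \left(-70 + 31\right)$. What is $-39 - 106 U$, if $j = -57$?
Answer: $66105$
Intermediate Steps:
$U = -624$ ($U = \left(73 - 57\right) \left(-70 + 31\right) = 16 \left(-39\right) = -624$)
$-39 - 106 U = -39 - -66144 = -39 + 66144 = 66105$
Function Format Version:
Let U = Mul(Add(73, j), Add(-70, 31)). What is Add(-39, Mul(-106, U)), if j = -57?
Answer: 66105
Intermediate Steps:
U = -624 (U = Mul(Add(73, -57), Add(-70, 31)) = Mul(16, -39) = -624)
Add(-39, Mul(-106, U)) = Add(-39, Mul(-106, -624)) = Add(-39, 66144) = 66105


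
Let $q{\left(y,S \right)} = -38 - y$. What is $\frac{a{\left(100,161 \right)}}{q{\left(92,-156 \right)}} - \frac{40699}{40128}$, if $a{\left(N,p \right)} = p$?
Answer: $- \frac{5875739}{2608320} \approx -2.2527$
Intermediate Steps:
$\frac{a{\left(100,161 \right)}}{q{\left(92,-156 \right)}} - \frac{40699}{40128} = \frac{161}{-38 - 92} - \frac{40699}{40128} = \frac{161}{-130} - \frac{40699}{40128} = 161 \left(- \frac{1}{130}\right) - \frac{40699}{40128} = - \frac{161}{130} - \frac{40699}{40128} = - \frac{5875739}{2608320}$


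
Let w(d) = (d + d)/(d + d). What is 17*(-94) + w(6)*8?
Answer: -1590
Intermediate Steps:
w(d) = 1 (w(d) = (2*d)/((2*d)) = (2*d)*(1/(2*d)) = 1)
17*(-94) + w(6)*8 = 17*(-94) + 1*8 = -1598 + 8 = -1590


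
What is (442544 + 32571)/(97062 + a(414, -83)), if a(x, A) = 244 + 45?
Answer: 475115/97351 ≈ 4.8804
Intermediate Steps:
a(x, A) = 289
(442544 + 32571)/(97062 + a(414, -83)) = (442544 + 32571)/(97062 + 289) = 475115/97351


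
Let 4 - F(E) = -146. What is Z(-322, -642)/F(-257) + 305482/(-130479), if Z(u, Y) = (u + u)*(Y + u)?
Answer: 13492938094/3261975 ≈ 4136.4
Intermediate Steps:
F(E) = 150 (F(E) = 4 - 1*(-146) = 4 + 146 = 150)
Z(u, Y) = 2*u*(Y + u) (Z(u, Y) = (2*u)*(Y + u) = 2*u*(Y + u))
Z(-322, -642)/F(-257) + 305482/(-130479) = (2*(-322)*(-642 - 322))/150 + 305482/(-130479) = (2*(-322)*(-964))*(1/150) + 305482*(-1/130479) = 620816*(1/150) - 305482/130479 = 310408/75 - 305482/130479 = 13492938094/3261975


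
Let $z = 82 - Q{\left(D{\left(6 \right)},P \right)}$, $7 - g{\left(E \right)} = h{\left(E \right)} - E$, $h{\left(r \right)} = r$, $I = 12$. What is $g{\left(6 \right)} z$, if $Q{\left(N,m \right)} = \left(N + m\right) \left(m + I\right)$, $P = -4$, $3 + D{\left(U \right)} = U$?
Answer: $630$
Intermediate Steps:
$D{\left(U \right)} = -3 + U$
$Q{\left(N,m \right)} = \left(12 + m\right) \left(N + m\right)$ ($Q{\left(N,m \right)} = \left(N + m\right) \left(m + 12\right) = \left(N + m\right) \left(12 + m\right) = \left(12 + m\right) \left(N + m\right)$)
$g{\left(E \right)} = 7$ ($g{\left(E \right)} = 7 - \left(E - E\right) = 7 - 0 = 7 + 0 = 7$)
$z = 90$ ($z = 82 - \left(\left(-4\right)^{2} + 12 \left(-3 + 6\right) + 12 \left(-4\right) + \left(-3 + 6\right) \left(-4\right)\right) = 82 - \left(16 + 12 \cdot 3 - 48 + 3 \left(-4\right)\right) = 82 - \left(16 + 36 - 48 - 12\right) = 82 - -8 = 82 + 8 = 90$)
$g{\left(6 \right)} z = 7 \cdot 90 = 630$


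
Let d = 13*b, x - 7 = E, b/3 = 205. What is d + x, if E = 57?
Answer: 8059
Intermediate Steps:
b = 615 (b = 3*205 = 615)
x = 64 (x = 7 + 57 = 64)
d = 7995 (d = 13*615 = 7995)
d + x = 7995 + 64 = 8059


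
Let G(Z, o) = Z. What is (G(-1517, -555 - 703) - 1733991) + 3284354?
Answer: 1548846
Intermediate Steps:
(G(-1517, -555 - 703) - 1733991) + 3284354 = (-1517 - 1733991) + 3284354 = -1735508 + 3284354 = 1548846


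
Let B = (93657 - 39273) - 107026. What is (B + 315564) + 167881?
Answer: 430803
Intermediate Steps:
B = -52642 (B = 54384 - 107026 = -52642)
(B + 315564) + 167881 = (-52642 + 315564) + 167881 = 262922 + 167881 = 430803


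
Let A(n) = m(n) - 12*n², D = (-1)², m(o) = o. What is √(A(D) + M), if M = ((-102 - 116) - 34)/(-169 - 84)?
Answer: I*√640343/253 ≈ 3.1629*I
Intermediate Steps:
D = 1
A(n) = n - 12*n²
M = 252/253 (M = (-218 - 34)/(-253) = -252*(-1/253) = 252/253 ≈ 0.99605)
√(A(D) + M) = √(1*(1 - 12*1) + 252/253) = √(1*(1 - 12) + 252/253) = √(1*(-11) + 252/253) = √(-11 + 252/253) = √(-2531/253) = I*√640343/253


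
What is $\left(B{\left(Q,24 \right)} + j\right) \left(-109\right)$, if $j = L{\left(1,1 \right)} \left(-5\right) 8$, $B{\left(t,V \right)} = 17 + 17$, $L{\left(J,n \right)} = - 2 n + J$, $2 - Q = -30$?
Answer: $-8066$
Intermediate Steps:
$Q = 32$ ($Q = 2 - -30 = 2 + 30 = 32$)
$L{\left(J,n \right)} = J - 2 n$
$B{\left(t,V \right)} = 34$
$j = 40$ ($j = \left(1 - 2\right) \left(-5\right) 8 = \left(-1\right) \left(-5\right) 8 = 5 \cdot 8 = 40$)
$\left(B{\left(Q,24 \right)} + j\right) \left(-109\right) = \left(34 + 40\right) \left(-109\right) = 74 \left(-109\right) = -8066$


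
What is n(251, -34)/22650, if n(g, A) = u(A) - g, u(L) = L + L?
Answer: -319/22650 ≈ -0.014084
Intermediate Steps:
u(L) = 2*L
n(g, A) = -g + 2*A (n(g, A) = 2*A - g = -g + 2*A)
n(251, -34)/22650 = (-1*251 + 2*(-34))/22650 = (-251 - 68)*(1/22650) = -319*1/22650 = -319/22650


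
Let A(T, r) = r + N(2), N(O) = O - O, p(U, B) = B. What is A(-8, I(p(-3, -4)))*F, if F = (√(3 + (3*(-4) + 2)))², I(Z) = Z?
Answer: 28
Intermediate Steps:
N(O) = 0
A(T, r) = r (A(T, r) = r + 0 = r)
F = -7 (F = (√(3 + (-12 + 2)))² = (√(3 - 10))² = (√(-7))² = (I*√7)² = -7)
A(-8, I(p(-3, -4)))*F = -4*(-7) = 28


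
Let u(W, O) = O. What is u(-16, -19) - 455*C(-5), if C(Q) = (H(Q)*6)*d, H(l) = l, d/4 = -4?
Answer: -218419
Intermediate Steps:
d = -16 (d = 4*(-4) = -16)
C(Q) = -96*Q (C(Q) = (Q*6)*(-16) = (6*Q)*(-16) = -96*Q)
u(-16, -19) - 455*C(-5) = -19 - (-43680)*(-5) = -19 - 455*480 = -19 - 218400 = -218419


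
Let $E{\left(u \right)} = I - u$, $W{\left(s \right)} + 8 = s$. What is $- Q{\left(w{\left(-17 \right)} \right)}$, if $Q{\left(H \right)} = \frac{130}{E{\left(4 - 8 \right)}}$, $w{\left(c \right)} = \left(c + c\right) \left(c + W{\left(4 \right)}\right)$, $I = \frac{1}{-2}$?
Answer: $- \frac{260}{7} \approx -37.143$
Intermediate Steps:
$I = - \frac{1}{2} \approx -0.5$
$W{\left(s \right)} = -8 + s$
$E{\left(u \right)} = - \frac{1}{2} - u$
$w{\left(c \right)} = 2 c \left(-4 + c\right)$ ($w{\left(c \right)} = \left(c + c\right) \left(c + \left(-8 + 4\right)\right) = 2 c \left(c - 4\right) = 2 c \left(-4 + c\right)$)
$Q{\left(H \right)} = \frac{260}{7}$ ($Q{\left(H \right)} = \frac{130}{- \frac{1}{2} - \left(4 - 8\right)} = \frac{130}{- \frac{1}{2} - -4} = \frac{130}{- \frac{1}{2} + 4} = \frac{130}{\frac{7}{2}} = 130 \cdot \frac{2}{7} = \frac{260}{7}$)
$- Q{\left(w{\left(-17 \right)} \right)} = \left(-1\right) \frac{260}{7} = - \frac{260}{7}$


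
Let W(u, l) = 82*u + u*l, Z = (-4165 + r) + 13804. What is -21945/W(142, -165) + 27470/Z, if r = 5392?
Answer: 653616715/177155366 ≈ 3.6895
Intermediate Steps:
Z = 15031 (Z = (-4165 + 5392) + 13804 = 1227 + 13804 = 15031)
W(u, l) = 82*u + l*u
-21945/W(142, -165) + 27470/Z = -21945*1/(142*(82 - 165)) + 27470/15031 = -21945/(142*(-83)) + 27470*(1/15031) = -21945/(-11786) + 27470/15031 = -21945*(-1/11786) + 27470/15031 = 21945/11786 + 27470/15031 = 653616715/177155366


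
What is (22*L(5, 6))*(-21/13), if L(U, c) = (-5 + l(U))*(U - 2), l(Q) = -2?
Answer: 9702/13 ≈ 746.31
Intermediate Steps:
L(U, c) = 14 - 7*U (L(U, c) = (-5 - 2)*(U - 2) = -7*(-2 + U) = 14 - 7*U)
(22*L(5, 6))*(-21/13) = (22*(14 - 7*5))*(-21/13) = (22*(14 - 35))*(-21*1/13) = (22*(-21))*(-21/13) = -462*(-21/13) = 9702/13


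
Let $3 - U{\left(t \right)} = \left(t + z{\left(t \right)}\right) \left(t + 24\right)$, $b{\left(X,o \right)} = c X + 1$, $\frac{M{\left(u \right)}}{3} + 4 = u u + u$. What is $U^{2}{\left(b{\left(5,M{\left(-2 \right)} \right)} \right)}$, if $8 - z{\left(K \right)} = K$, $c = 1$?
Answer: $56169$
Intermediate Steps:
$M{\left(u \right)} = -12 + 3 u + 3 u^{2}$ ($M{\left(u \right)} = -12 + 3 \left(u u + u\right) = -12 + 3 \left(u^{2} + u\right) = -12 + 3 \left(u + u^{2}\right) = -12 + \left(3 u + 3 u^{2}\right) = -12 + 3 u + 3 u^{2}$)
$z{\left(K \right)} = 8 - K$
$b{\left(X,o \right)} = 1 + X$ ($b{\left(X,o \right)} = 1 X + 1 = X + 1 = 1 + X$)
$U{\left(t \right)} = -189 - 8 t$ ($U{\left(t \right)} = 3 - \left(t - \left(-8 + t\right)\right) \left(t + 24\right) = 3 - 8 \left(24 + t\right) = 3 - \left(192 + 8 t\right) = -189 - 8 t$)
$U^{2}{\left(b{\left(5,M{\left(-2 \right)} \right)} \right)} = \left(-189 - 8 \left(1 + 5\right)\right)^{2} = \left(-189 - 48\right)^{2} = \left(-237\right)^{2} = 56169$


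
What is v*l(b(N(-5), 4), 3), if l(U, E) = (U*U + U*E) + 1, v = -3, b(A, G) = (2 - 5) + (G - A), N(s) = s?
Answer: -165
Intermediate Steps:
b(A, G) = -3 + G - A (b(A, G) = -3 + (G - A) = -3 + G - A)
l(U, E) = 1 + U**2 + E*U (l(U, E) = (U**2 + E*U) + 1 = 1 + U**2 + E*U)
v*l(b(N(-5), 4), 3) = -3*(1 + (-3 + 4 - 1*(-5))**2 + 3*(-3 + 4 - 1*(-5))) = -3*(1 + (-3 + 4 + 5)**2 + 3*(-3 + 4 + 5)) = -3*(1 + 6**2 + 3*6) = -3*(1 + 36 + 18) = -3*55 = -165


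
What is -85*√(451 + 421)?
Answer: -170*√218 ≈ -2510.0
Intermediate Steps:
-85*√(451 + 421) = -170*√218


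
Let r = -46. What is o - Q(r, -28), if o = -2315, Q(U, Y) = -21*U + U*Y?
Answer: -4569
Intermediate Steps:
o - Q(r, -28) = -2315 - (-46)*(-21 - 28) = -2315 - (-46)*(-49) = -2315 - 1*2254 = -2315 - 2254 = -4569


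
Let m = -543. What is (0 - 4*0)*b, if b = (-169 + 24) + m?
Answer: 0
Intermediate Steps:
b = -688 (b = (-169 + 24) - 543 = -145 - 543 = -688)
(0 - 4*0)*b = (0 - 4*0)*(-688) = (0 + 0)*(-688) = 0*(-688) = 0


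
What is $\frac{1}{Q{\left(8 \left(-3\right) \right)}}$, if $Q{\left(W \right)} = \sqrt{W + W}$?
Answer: $- \frac{i \sqrt{3}}{12} \approx - 0.14434 i$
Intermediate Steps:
$Q{\left(W \right)} = \sqrt{2} \sqrt{W}$ ($Q{\left(W \right)} = \sqrt{2 W} = \sqrt{2} \sqrt{W}$)
$\frac{1}{Q{\left(8 \left(-3\right) \right)}} = \frac{1}{\sqrt{2} \sqrt{8 \left(-3\right)}} = \frac{1}{\sqrt{2} \sqrt{-24}} = \frac{1}{\sqrt{2} \cdot 2 i \sqrt{6}} = \frac{1}{4 i \sqrt{3}} = - \frac{i \sqrt{3}}{12}$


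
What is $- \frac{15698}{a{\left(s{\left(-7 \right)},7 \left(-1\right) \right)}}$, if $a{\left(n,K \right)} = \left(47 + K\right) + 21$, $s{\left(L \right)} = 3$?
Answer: $- \frac{15698}{61} \approx -257.34$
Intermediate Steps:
$a{\left(n,K \right)} = 68 + K$
$- \frac{15698}{a{\left(s{\left(-7 \right)},7 \left(-1\right) \right)}} = - \frac{15698}{68 + 7 \left(-1\right)} = - \frac{15698}{68 - 7} = - \frac{15698}{61}$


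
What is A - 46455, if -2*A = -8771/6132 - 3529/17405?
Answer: -1416553429931/30493560 ≈ -46454.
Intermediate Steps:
A = 24899869/30493560 (A = -(-8771/6132 - 3529/17405)/2 = -(-8771*1/6132 - 3529*1/17405)/2 = -(-1253/876 - 3529/17405)/2 = -½*(-24899869/15246780) = 24899869/30493560 ≈ 0.81656)
A - 46455 = 24899869/30493560 - 46455 = -1416553429931/30493560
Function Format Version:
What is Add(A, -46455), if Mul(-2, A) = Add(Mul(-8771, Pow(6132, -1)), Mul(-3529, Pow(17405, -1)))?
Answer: Rational(-1416553429931, 30493560) ≈ -46454.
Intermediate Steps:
A = Rational(24899869, 30493560) (A = Mul(Rational(-1, 2), Add(Mul(-8771, Pow(6132, -1)), Mul(-3529, Pow(17405, -1)))) = Mul(Rational(-1, 2), Add(Mul(-8771, Rational(1, 6132)), Mul(-3529, Rational(1, 17405)))) = Mul(Rational(-1, 2), Add(Rational(-1253, 876), Rational(-3529, 17405))) = Mul(Rational(-1, 2), Rational(-24899869, 15246780)) = Rational(24899869, 30493560) ≈ 0.81656)
Add(A, -46455) = Add(Rational(24899869, 30493560), -46455) = Rational(-1416553429931, 30493560)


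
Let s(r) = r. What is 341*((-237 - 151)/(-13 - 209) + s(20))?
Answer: 823174/111 ≈ 7416.0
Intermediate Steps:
341*((-237 - 151)/(-13 - 209) + s(20)) = 341*((-237 - 151)/(-13 - 209) + 20) = 341*(-388/(-222) + 20) = 341*(-388*(-1/222) + 20) = 341*(194/111 + 20) = 341*(2414/111) = 823174/111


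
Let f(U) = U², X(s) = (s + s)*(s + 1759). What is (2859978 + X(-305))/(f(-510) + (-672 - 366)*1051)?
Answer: -986519/415419 ≈ -2.3748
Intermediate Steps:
X(s) = 2*s*(1759 + s) (X(s) = (2*s)*(1759 + s) = 2*s*(1759 + s))
(2859978 + X(-305))/(f(-510) + (-672 - 366)*1051) = (2859978 + 2*(-305)*(1759 - 305))/((-510)² + (-672 - 366)*1051) = (2859978 + 2*(-305)*1454)/(260100 - 1038*1051) = (2859978 - 886940)/(260100 - 1090938) = 1973038/(-830838) = 1973038*(-1/830838) = -986519/415419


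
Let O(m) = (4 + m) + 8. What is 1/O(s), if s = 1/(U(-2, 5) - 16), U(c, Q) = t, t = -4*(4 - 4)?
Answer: 16/191 ≈ 0.083770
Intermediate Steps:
t = 0 (t = -4*0 = 0)
U(c, Q) = 0
s = -1/16 (s = 1/(0 - 16) = 1/(-16) = -1/16 ≈ -0.062500)
O(m) = 12 + m
1/O(s) = 1/(12 - 1/16) = 1/(191/16) = 16/191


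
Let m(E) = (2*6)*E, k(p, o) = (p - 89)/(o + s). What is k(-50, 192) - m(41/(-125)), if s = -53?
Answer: 367/125 ≈ 2.9360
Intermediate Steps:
k(p, o) = (-89 + p)/(-53 + o) (k(p, o) = (p - 89)/(o - 53) = (-89 + p)/(-53 + o))
m(E) = 12*E
k(-50, 192) - m(41/(-125)) = (-89 - 50)/(-53 + 192) - 12*41/(-125) = -139/139 - 12*41*(-1/125) = (1/139)*(-139) - 12*(-41)/125 = -1 - 1*(-492/125) = -1 + 492/125 = 367/125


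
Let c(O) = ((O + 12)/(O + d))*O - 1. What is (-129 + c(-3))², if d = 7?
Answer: 299209/16 ≈ 18701.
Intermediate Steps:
c(O) = -1 + O*(12 + O)/(7 + O) (c(O) = ((O + 12)/(O + 7))*O - 1 = ((12 + O)/(7 + O))*O - 1 = O*(12 + O)/(7 + O) - 1 = -1 + O*(12 + O)/(7 + O))
(-129 + c(-3))² = (-129 + (-7 + (-3)² + 11*(-3))/(7 - 3))² = (-129 + (-7 + 9 - 33)/4)² = (-129 + (¼)*(-31))² = (-129 - 31/4)² = (-547/4)² = 299209/16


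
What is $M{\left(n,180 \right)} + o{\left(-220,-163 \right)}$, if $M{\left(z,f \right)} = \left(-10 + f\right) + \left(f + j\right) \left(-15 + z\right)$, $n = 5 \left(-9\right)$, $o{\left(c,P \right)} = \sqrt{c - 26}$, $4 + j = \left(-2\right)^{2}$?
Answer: $-10630 + i \sqrt{246} \approx -10630.0 + 15.684 i$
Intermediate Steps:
$j = 0$ ($j = -4 + \left(-2\right)^{2} = -4 + 4 = 0$)
$o{\left(c,P \right)} = \sqrt{-26 + c}$
$n = -45$
$M{\left(z,f \right)} = -10 + f + f \left(-15 + z\right)$ ($M{\left(z,f \right)} = \left(-10 + f\right) + \left(f + 0\right) \left(-15 + z\right) = \left(-10 + f\right) + f \left(-15 + z\right) = -10 + f + f \left(-15 + z\right)$)
$M{\left(n,180 \right)} + o{\left(-220,-163 \right)} = \left(-10 - 2520 + 180 \left(-45\right)\right) + \sqrt{-26 - 220} = \left(-10 - 2520 - 8100\right) + \sqrt{-246} = -10630 + i \sqrt{246}$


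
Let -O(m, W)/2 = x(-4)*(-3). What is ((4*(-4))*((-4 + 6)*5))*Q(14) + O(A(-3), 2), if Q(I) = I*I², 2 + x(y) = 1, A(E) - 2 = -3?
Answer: -439046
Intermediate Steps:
A(E) = -1 (A(E) = 2 - 3 = -1)
x(y) = -1 (x(y) = -2 + 1 = -1)
Q(I) = I³
O(m, W) = -6 (O(m, W) = -(-2)*(-3) = -2*3 = -6)
((4*(-4))*((-4 + 6)*5))*Q(14) + O(A(-3), 2) = ((4*(-4))*((-4 + 6)*5))*14³ - 6 = -32*5*2744 - 6 = -16*10*2744 - 6 = -160*2744 - 6 = -439040 - 6 = -439046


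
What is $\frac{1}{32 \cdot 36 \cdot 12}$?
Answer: $\frac{1}{13824} \approx 7.2338 \cdot 10^{-5}$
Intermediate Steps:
$\frac{1}{32 \cdot 36 \cdot 12} = \frac{1}{1152 \cdot 12} = \frac{1}{13824}$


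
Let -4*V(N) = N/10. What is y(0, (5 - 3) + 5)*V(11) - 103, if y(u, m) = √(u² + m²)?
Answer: -4197/40 ≈ -104.93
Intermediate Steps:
V(N) = -N/40 (V(N) = -N/(4*10) = -N/40)
y(u, m) = √(m² + u²)
y(0, (5 - 3) + 5)*V(11) - 103 = √(((5 - 3) + 5)² + 0²)*(-1/40*11) - 103 = √((2 + 5)² + 0)*(-11/40) - 103 = √(7² + 0)*(-11/40) - 103 = √(49 + 0)*(-11/40) - 103 = √49*(-11/40) - 103 = 7*(-11/40) - 103 = -77/40 - 103 = -4197/40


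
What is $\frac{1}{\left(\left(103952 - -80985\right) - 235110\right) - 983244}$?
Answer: $- \frac{1}{1033417} \approx -9.6766 \cdot 10^{-7}$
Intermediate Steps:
$\frac{1}{\left(\left(103952 - -80985\right) - 235110\right) - 983244} = \frac{1}{\left(\left(103952 + 80985\right) - 235110\right) - 983244} = \frac{1}{\left(184937 - 235110\right) - 983244} = \frac{1}{-50173 - 983244} = \frac{1}{-1033417} = - \frac{1}{1033417}$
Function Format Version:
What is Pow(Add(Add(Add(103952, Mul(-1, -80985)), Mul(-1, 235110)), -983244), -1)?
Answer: Rational(-1, 1033417) ≈ -9.6766e-7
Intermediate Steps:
Pow(Add(Add(Add(103952, Mul(-1, -80985)), Mul(-1, 235110)), -983244), -1) = Pow(Add(Add(Add(103952, 80985), -235110), -983244), -1) = Pow(Add(Add(184937, -235110), -983244), -1) = Pow(Add(-50173, -983244), -1) = Pow(-1033417, -1) = Rational(-1, 1033417)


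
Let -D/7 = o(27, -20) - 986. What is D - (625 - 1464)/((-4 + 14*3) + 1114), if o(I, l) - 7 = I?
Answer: 7677767/1152 ≈ 6664.7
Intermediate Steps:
o(I, l) = 7 + I
D = 6664 (D = -7*((7 + 27) - 986) = -7*(34 - 986) = -7*(-952) = 6664)
D - (625 - 1464)/((-4 + 14*3) + 1114) = 6664 - (625 - 1464)/((-4 + 14*3) + 1114) = 6664 - (-839)/((-4 + 42) + 1114) = 6664 - (-839)/(38 + 1114) = 6664 - (-839)/1152 = 6664 - 1*(-839/1152) = 6664 + 839/1152 = 7677767/1152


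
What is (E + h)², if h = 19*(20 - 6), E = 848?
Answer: 1240996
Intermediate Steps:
h = 266 (h = 19*14 = 266)
(E + h)² = (848 + 266)² = 1114² = 1240996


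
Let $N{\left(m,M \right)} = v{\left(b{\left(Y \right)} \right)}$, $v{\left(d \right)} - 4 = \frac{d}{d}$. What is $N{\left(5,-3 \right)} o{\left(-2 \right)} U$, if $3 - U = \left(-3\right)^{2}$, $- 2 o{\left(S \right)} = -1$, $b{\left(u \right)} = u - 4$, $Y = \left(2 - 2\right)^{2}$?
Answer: $-15$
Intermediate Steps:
$Y = 0$ ($Y = 0^{2} = 0$)
$b{\left(u \right)} = -4 + u$ ($b{\left(u \right)} = u - 4 = -4 + u$)
$v{\left(d \right)} = 5$ ($v{\left(d \right)} = 4 + \frac{d}{d} = 4 + 1 = 5$)
$N{\left(m,M \right)} = 5$
$o{\left(S \right)} = \frac{1}{2}$ ($o{\left(S \right)} = \left(- \frac{1}{2}\right) \left(-1\right) = \frac{1}{2}$)
$U = -6$ ($U = 3 - \left(-3\right)^{2} = 3 - 9 = -6$)
$N{\left(5,-3 \right)} o{\left(-2 \right)} U = 5 \cdot \frac{1}{2} \left(-6\right) = \frac{5}{2} \left(-6\right) = -15$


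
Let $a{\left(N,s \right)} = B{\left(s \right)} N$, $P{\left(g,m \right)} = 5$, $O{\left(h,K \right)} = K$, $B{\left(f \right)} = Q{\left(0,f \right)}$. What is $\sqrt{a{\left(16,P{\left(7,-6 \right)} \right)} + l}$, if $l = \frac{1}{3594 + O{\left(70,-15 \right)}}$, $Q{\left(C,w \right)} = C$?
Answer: $\frac{\sqrt{3579}}{3579} \approx 0.016715$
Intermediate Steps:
$B{\left(f \right)} = 0$
$l = \frac{1}{3579}$ ($l = \frac{1}{3594 - 15} = \frac{1}{3579} \approx 0.00027941$)
$a{\left(N,s \right)} = 0$ ($a{\left(N,s \right)} = 0 N = 0$)
$\sqrt{a{\left(16,P{\left(7,-6 \right)} \right)} + l} = \sqrt{0 + \frac{1}{3579}} = \sqrt{\frac{1}{3579}} = \frac{\sqrt{3579}}{3579}$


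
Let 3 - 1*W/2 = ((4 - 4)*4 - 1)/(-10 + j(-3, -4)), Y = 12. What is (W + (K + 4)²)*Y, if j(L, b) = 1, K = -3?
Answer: 244/3 ≈ 81.333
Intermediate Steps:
W = 52/9 (W = 6 - 2*((4 - 4)*4 - 1)/(-10 + 1) = 6 - 2*(0*4 - 1)/(-9) = 6 - 2*(0 - 1)*(-1)/9 = 6 - (-2)*(-1)/9 = 6 - 2*⅑ = 6 - 2/9 = 52/9 ≈ 5.7778)
(W + (K + 4)²)*Y = (52/9 + (-3 + 4)²)*12 = (52/9 + 1²)*12 = (52/9 + 1)*12 = (61/9)*12 = 244/3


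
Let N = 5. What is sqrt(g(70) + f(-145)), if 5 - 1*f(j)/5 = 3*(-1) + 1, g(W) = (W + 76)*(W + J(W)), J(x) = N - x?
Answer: 3*sqrt(85) ≈ 27.659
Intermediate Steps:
J(x) = 5 - x
g(W) = 380 + 5*W (g(W) = (W + 76)*(W + (5 - W)) = (76 + W)*5 = 380 + 5*W)
f(j) = 35 (f(j) = 25 - 5*(3*(-1) + 1) = 25 - 5*(-3 + 1) = 25 - 5*(-2) = 25 + 10 = 35)
sqrt(g(70) + f(-145)) = sqrt((380 + 5*70) + 35) = sqrt((380 + 350) + 35) = sqrt(730 + 35) = sqrt(765) = 3*sqrt(85)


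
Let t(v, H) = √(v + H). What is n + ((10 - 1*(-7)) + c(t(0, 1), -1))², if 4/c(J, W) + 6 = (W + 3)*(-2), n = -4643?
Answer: -109186/25 ≈ -4367.4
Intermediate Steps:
t(v, H) = √(H + v)
c(J, W) = 4/(-12 - 2*W) (c(J, W) = 4/(-6 + (W + 3)*(-2)) = 4/(-6 + (3 + W)*(-2)) = 4/(-6 + (-6 - 2*W)) = 4/(-12 - 2*W))
n + ((10 - 1*(-7)) + c(t(0, 1), -1))² = -4643 + ((10 - 1*(-7)) - 2/(6 - 1))² = -4643 + ((10 + 7) - 2/5)² = -4643 + (17 - 2*⅕)² = -4643 + (17 - ⅖)² = -4643 + (83/5)² = -4643 + 6889/25 = -109186/25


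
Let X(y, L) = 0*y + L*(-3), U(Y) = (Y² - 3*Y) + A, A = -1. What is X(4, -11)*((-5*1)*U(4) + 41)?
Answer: 858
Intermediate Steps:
U(Y) = -1 + Y² - 3*Y (U(Y) = (Y² - 3*Y) - 1 = -1 + Y² - 3*Y)
X(y, L) = -3*L (X(y, L) = 0 - 3*L = -3*L)
X(4, -11)*((-5*1)*U(4) + 41) = (-3*(-11))*((-5*1)*(-1 + 4² - 3*4) + 41) = 33*(-5*(-1 + 16 - 12) + 41) = 33*(-5*3 + 41) = 33*(-15 + 41) = 33*26 = 858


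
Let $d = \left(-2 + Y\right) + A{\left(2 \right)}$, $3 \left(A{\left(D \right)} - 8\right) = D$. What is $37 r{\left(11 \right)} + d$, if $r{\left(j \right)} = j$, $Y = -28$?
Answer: $\frac{1157}{3} \approx 385.67$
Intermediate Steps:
$A{\left(D \right)} = 8 + \frac{D}{3}$
$d = - \frac{64}{3}$ ($d = \left(-2 - 28\right) + \left(8 + \frac{1}{3} \cdot 2\right) = -30 + \left(8 + \frac{2}{3}\right) = -30 + \frac{26}{3} = - \frac{64}{3} \approx -21.333$)
$37 r{\left(11 \right)} + d = 37 \cdot 11 - \frac{64}{3} = 407 - \frac{64}{3} = \frac{1157}{3}$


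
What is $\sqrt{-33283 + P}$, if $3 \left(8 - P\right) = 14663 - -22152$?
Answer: $\frac{8 i \sqrt{6405}}{3} \approx 213.42 i$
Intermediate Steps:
$P = - \frac{36791}{3}$ ($P = 8 - \frac{14663 - -22152}{3} = 8 - \frac{14663 + 22152}{3} = 8 - \frac{36815}{3} = - \frac{36791}{3} \approx -12264.0$)
$\sqrt{-33283 + P} = \sqrt{-33283 - \frac{36791}{3}} = \sqrt{- \frac{136640}{3}} = \frac{8 i \sqrt{6405}}{3}$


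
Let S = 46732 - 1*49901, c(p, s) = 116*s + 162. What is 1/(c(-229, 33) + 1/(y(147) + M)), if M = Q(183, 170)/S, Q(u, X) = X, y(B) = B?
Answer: 465673/1858038439 ≈ 0.00025063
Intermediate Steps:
c(p, s) = 162 + 116*s
S = -3169 (S = 46732 - 49901 = -3169)
M = -170/3169 (M = 170/(-3169) = 170*(-1/3169) = -170/3169 ≈ -0.053645)
1/(c(-229, 33) + 1/(y(147) + M)) = 1/((162 + 116*33) + 1/(147 - 170/3169)) = 1/((162 + 3828) + 1/(465673/3169)) = 1/(3990 + 3169/465673) = 1/(1858038439/465673) = 465673/1858038439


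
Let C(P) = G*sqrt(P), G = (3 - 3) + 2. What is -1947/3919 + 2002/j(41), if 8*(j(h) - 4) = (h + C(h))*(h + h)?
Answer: 48187316969/10205565875 - 656656*sqrt(41)/2604125 ≈ 3.1071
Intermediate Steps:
G = 2 (G = 0 + 2 = 2)
C(P) = 2*sqrt(P)
j(h) = 4 + h*(h + 2*sqrt(h))/4 (j(h) = 4 + ((h + 2*sqrt(h))*(h + h))/8 = 4 + ((h + 2*sqrt(h))*(2*h))/8 = 4 + (2*h*(h + 2*sqrt(h)))/8 = 4 + h*(h + 2*sqrt(h))/4)
-1947/3919 + 2002/j(41) = -1947/3919 + 2002/(4 + 41**(3/2)/2 + (1/4)*41**2) = -1947*1/3919 + 2002/(4 + (41*sqrt(41))/2 + (1/4)*1681) = -1947/3919 + 2002/(4 + 41*sqrt(41)/2 + 1681/4) = -1947/3919 + 2002/(1697/4 + 41*sqrt(41)/2)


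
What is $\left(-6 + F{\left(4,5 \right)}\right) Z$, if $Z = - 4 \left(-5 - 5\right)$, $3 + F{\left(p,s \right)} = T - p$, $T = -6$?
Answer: $-760$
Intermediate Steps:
$F{\left(p,s \right)} = -9 - p$ ($F{\left(p,s \right)} = -3 - \left(6 + p\right) = -9 - p$)
$Z = 40$ ($Z = \left(-4\right) \left(-10\right) = 40$)
$\left(-6 + F{\left(4,5 \right)}\right) Z = \left(-6 - 13\right) 40 = \left(-19\right) 40 = -760$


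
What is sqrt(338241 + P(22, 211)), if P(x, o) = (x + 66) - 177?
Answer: 2*sqrt(84538) ≈ 581.51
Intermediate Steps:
P(x, o) = -111 + x (P(x, o) = (66 + x) - 177 = -111 + x)
sqrt(338241 + P(22, 211)) = sqrt(338241 + (-111 + 22)) = sqrt(338241 - 89) = sqrt(338152) = 2*sqrt(84538)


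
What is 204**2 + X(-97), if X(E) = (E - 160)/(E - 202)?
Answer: 12443441/299 ≈ 41617.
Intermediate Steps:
X(E) = (-160 + E)/(-202 + E)
204**2 + X(-97) = 204**2 + (-160 - 97)/(-202 - 97) = 41616 - 257/(-299) = 41616 - 1/299*(-257) = 41616 + 257/299 = 12443441/299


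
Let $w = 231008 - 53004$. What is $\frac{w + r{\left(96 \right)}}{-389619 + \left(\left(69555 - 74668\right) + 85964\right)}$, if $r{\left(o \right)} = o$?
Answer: $- \frac{44525}{77192} \approx -0.57681$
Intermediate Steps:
$w = 178004$ ($w = 231008 - 53004 = 178004$)
$\frac{w + r{\left(96 \right)}}{-389619 + \left(\left(69555 - 74668\right) + 85964\right)} = \frac{178004 + 96}{-389619 + \left(\left(69555 - 74668\right) + 85964\right)} = \frac{178100}{-389619 + \left(-5113 + 85964\right)} = \frac{178100}{-389619 + 80851} = \frac{178100}{-308768} = 178100 \left(- \frac{1}{308768}\right) = - \frac{44525}{77192}$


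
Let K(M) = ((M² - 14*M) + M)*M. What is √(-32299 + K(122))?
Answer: 3*√176673 ≈ 1261.0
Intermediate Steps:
K(M) = M*(M² - 13*M) (K(M) = (M² - 13*M)*M = M*(M² - 13*M))
√(-32299 + K(122)) = √(-32299 + 122²*(-13 + 122)) = √(-32299 + 14884*109) = √(-32299 + 1622356) = √1590057 = 3*√176673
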